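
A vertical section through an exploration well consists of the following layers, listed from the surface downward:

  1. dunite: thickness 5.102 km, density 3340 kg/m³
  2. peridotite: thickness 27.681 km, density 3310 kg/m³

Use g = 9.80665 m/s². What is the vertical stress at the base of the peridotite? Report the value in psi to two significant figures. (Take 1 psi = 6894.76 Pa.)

150000 psi

dunite: 3340 kg/m³ × 9.80665 m/s² × 5102 m = 1.671×10^8 Pa = 24238 psi
peridotite: 3310 kg/m³ × 9.80665 m/s² × 27681 m = 8.985×10^8 Pa = 1.303×10^5 psi
Total = 24238 + 1.303×10^5 = 1.5456×10^5 psi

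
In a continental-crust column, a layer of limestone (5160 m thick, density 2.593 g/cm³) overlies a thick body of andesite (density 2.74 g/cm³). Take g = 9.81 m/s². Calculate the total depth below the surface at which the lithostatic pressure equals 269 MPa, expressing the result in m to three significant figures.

Pressure at base of upper layers: 2593×9.81×5160 = 1.313×10^8 Pa = 131.3 MPa
Remaining pressure to be supplied by andesite: 2.690×10^8 − 1.313×10^8 = 1.377×10^8 Pa
Additional depth in andesite = 1.377×10^8 Pa / (2740 kg/m³ × 9.81 m/s²) = 5124.5 m
Total depth = 5160 m + 5124.5 m = 10284 m

10300 m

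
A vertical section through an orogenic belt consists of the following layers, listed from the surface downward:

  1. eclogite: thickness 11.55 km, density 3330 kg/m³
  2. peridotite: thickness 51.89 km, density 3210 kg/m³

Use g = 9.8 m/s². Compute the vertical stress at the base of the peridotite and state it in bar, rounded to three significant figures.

20100 bar

eclogite: 3330 kg/m³ × 9.8 m/s² × 11550 m = 3.769×10^8 Pa = 3769 bar
peridotite: 3210 kg/m³ × 9.8 m/s² × 51890 m = 1.632×10^9 Pa = 16324 bar
Total = 3769 + 16324 = 20093 bar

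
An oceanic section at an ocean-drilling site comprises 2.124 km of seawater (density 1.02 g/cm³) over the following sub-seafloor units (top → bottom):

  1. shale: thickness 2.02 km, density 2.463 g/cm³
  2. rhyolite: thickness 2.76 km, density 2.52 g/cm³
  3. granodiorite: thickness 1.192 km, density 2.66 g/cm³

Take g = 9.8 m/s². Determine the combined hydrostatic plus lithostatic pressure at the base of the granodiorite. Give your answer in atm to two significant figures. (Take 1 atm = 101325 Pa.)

1700 atm

seawater: 1020 kg/m³ × 9.8 m/s² × 2124 m = 2.123×10^7 Pa = 209.5 atm
shale: 2463 kg/m³ × 9.8 m/s² × 2020 m = 4.876×10^7 Pa = 481.2 atm
rhyolite: 2520 kg/m³ × 9.8 m/s² × 2760 m = 6.816×10^7 Pa = 672.7 atm
granodiorite: 2660 kg/m³ × 9.8 m/s² × 1192 m = 3.107×10^7 Pa = 306.7 atm
Total = 209.5 + 481.2 + 672.7 + 306.7 = 1670.1 atm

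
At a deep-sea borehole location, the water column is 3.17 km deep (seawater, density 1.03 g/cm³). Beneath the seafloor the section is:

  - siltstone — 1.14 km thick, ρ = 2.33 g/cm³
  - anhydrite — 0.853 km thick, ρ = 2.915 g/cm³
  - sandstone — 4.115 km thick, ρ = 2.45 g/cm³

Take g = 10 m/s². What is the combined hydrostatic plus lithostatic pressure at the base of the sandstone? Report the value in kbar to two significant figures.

seawater: 1030 kg/m³ × 10 m/s² × 3170 m = 3.265×10^7 Pa = 0.3265 kbar
siltstone: 2330 kg/m³ × 10 m/s² × 1140 m = 2.656×10^7 Pa = 0.2656 kbar
anhydrite: 2915 kg/m³ × 10 m/s² × 853 m = 2.486×10^7 Pa = 0.2486 kbar
sandstone: 2450 kg/m³ × 10 m/s² × 4115 m = 1.008×10^8 Pa = 1.008 kbar
Total = 0.3265 + 0.2656 + 0.2486 + 1.008 = 1.8490 kbar

1.8 kbar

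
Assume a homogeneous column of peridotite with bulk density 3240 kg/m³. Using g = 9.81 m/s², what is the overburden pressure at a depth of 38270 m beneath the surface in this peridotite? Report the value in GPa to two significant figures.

1.2 GPa

peridotite: 3240 kg/m³ × 9.81 m/s² × 38270 m = 1.216×10^9 Pa = 1.216 GPa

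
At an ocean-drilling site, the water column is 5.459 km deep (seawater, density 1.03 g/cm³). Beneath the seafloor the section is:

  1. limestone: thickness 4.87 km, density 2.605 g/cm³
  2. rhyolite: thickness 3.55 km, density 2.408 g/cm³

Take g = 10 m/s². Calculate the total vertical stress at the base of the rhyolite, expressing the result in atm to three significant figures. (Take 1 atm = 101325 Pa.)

seawater: 1030 kg/m³ × 10 m/s² × 5459 m = 5.623×10^7 Pa = 554.9 atm
limestone: 2605 kg/m³ × 10 m/s² × 4870 m = 1.269×10^8 Pa = 1252 atm
rhyolite: 2408 kg/m³ × 10 m/s² × 3550 m = 8.548×10^7 Pa = 843.7 atm
Total = 554.9 + 1252 + 843.7 = 2650.6 atm

2650 atm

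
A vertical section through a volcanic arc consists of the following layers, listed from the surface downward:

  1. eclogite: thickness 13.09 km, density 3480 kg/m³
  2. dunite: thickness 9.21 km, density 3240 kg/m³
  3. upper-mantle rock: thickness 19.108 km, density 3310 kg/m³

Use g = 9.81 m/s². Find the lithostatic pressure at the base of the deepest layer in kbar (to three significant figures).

eclogite: 3480 kg/m³ × 9.81 m/s² × 13090 m = 4.469×10^8 Pa = 4.469 kbar
dunite: 3240 kg/m³ × 9.81 m/s² × 9210 m = 2.927×10^8 Pa = 2.927 kbar
upper-mantle rock: 3310 kg/m³ × 9.81 m/s² × 19108 m = 6.205×10^8 Pa = 6.205 kbar
Total = 4.469 + 2.927 + 6.205 = 13.601 kbar

13.6 kbar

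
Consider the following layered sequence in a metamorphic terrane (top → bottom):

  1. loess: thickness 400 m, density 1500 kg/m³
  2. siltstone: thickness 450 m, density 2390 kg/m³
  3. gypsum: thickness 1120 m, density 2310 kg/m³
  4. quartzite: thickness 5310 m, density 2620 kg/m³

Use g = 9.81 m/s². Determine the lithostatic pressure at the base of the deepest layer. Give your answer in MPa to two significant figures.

loess: 1500 kg/m³ × 9.81 m/s² × 400 m = 5.886×10^6 Pa = 5.886 MPa
siltstone: 2390 kg/m³ × 9.81 m/s² × 450 m = 1.055×10^7 Pa = 10.55 MPa
gypsum: 2310 kg/m³ × 9.81 m/s² × 1120 m = 2.538×10^7 Pa = 25.38 MPa
quartzite: 2620 kg/m³ × 9.81 m/s² × 5310 m = 1.365×10^8 Pa = 136.5 MPa
Total = 5.886 + 10.55 + 25.38 + 136.5 = 178.30 MPa

180 MPa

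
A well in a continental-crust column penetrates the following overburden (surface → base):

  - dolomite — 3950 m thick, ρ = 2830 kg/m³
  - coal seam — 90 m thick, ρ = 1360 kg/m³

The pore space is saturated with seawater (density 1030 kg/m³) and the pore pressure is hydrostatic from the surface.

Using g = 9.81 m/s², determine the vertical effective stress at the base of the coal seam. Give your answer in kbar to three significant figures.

0.700 kbar

Overburden (lithostatic) stress σ_v:
dolomite: 2830 kg/m³ × 9.81 m/s² × 3950 m = 1.097×10^8 Pa = 109.7 MPa
coal seam: 1360 kg/m³ × 9.81 m/s² × 90 m = 1.201×10^6 Pa = 1.201 MPa
Total = 109.7 + 1.201 = 110.86 MPa
Pore pressure P_p = 1030 kg/m³ × 9.81 m/s² × 4040 m = 4.082×10^7 Pa = 40.82 MPa
Effective stress σ' = σ_v − P_p = 110.9 − 40.82 = 70.040 MPa = 0.70040 kbar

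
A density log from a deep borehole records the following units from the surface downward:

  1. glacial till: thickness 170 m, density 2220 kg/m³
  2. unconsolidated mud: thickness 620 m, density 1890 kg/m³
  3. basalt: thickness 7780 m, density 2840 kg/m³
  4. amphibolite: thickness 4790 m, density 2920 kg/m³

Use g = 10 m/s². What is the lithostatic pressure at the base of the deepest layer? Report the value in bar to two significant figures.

glacial till: 2220 kg/m³ × 10 m/s² × 170 m = 3.774×10^6 Pa = 37.74 bar
unconsolidated mud: 1890 kg/m³ × 10 m/s² × 620 m = 1.172×10^7 Pa = 117.2 bar
basalt: 2840 kg/m³ × 10 m/s² × 7780 m = 2.210×10^8 Pa = 2210 bar
amphibolite: 2920 kg/m³ × 10 m/s² × 4790 m = 1.399×10^8 Pa = 1399 bar
Total = 37.74 + 117.2 + 2210 + 1399 = 3763.1 bar

3800 bar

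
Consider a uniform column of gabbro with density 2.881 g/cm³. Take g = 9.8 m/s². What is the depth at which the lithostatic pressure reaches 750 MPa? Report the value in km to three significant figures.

h = P/(ρg) = 750 MPa / (2881 kg/m³ × 9.8 m/s²) = 7.500×10^8 Pa / 28234 Pa/m = 26564 m
= 26.564 km

26.6 km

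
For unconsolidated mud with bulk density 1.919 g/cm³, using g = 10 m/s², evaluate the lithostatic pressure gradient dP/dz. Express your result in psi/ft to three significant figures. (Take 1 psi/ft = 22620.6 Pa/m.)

0.848 psi/ft

dP/dz = ρg = 1919 kg/m³ × 10 m/s² = 19190 Pa/m
= 19190 Pa/m × (1 psi/ft / 22621 Pa/m) = 0.84834 psi/ft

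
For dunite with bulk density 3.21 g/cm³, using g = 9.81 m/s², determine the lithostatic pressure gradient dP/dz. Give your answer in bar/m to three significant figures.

dP/dz = ρg = 3210 kg/m³ × 9.81 m/s² = 31490 Pa/m
= 31490 Pa/m × (1 bar/m / 1.0000×10^5 Pa/m) = 0.31490 bar/m

0.315 bar/m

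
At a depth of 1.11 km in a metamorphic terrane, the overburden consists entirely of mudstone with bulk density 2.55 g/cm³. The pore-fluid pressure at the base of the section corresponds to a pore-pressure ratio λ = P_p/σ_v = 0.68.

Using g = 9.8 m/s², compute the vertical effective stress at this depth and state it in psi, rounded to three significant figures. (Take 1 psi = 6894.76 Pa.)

1290 psi

Overburden (lithostatic) stress σ_v:
mudstone: 2550 kg/m³ × 9.8 m/s² × 1110 m = 2.774×10^7 Pa = 27.74 MPa
Pore pressure P_p = λ·σ_v = 0.68 × 27.74 MPa = 18.86 MPa
Effective stress σ' = σ_v − P_p = 27.74 − 18.86 = 8.8764 MPa = 1287.4 psi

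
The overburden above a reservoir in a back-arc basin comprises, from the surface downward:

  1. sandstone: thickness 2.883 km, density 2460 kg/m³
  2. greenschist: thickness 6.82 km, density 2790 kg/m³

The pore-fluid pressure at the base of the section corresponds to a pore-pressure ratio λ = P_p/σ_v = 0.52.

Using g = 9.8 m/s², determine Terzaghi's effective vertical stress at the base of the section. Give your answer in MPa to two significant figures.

Overburden (lithostatic) stress σ_v:
sandstone: 2460 kg/m³ × 9.8 m/s² × 2883 m = 6.950×10^7 Pa = 69.50 MPa
greenschist: 2790 kg/m³ × 9.8 m/s² × 6820 m = 1.865×10^8 Pa = 186.5 MPa
Total = 69.50 + 186.5 = 255.98 MPa
Pore pressure P_p = λ·σ_v = 0.52 × 256.0 MPa = 133.1 MPa
Effective stress σ' = σ_v − P_p = 256.0 − 133.1 = 122.87 MPa

120 MPa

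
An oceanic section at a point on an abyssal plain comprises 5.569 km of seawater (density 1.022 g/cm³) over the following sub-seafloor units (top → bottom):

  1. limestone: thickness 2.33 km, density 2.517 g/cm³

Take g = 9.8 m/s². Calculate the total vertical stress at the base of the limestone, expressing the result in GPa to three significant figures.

seawater: 1022 kg/m³ × 9.8 m/s² × 5569 m = 5.578×10^7 Pa = 0.05578 GPa
limestone: 2517 kg/m³ × 9.8 m/s² × 2330 m = 5.747×10^7 Pa = 0.05747 GPa
Total = 0.05578 + 0.05747 = 0.11325 GPa

0.113 GPa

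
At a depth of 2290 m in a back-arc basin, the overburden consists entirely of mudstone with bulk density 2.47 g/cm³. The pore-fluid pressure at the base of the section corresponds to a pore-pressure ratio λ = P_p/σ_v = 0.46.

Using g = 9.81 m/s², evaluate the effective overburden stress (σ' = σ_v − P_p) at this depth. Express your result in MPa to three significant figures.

30.0 MPa

Overburden (lithostatic) stress σ_v:
mudstone: 2470 kg/m³ × 9.81 m/s² × 2290 m = 5.549×10^7 Pa = 55.49 MPa
Pore pressure P_p = λ·σ_v = 0.46 × 55.49 MPa = 25.52 MPa
Effective stress σ' = σ_v − P_p = 55.49 − 25.52 = 29.964 MPa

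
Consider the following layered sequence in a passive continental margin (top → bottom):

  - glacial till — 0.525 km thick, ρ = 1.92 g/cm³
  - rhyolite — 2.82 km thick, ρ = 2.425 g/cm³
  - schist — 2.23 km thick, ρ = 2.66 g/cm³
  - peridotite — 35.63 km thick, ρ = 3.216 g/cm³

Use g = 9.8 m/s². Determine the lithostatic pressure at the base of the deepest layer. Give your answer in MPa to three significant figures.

glacial till: 1920 kg/m³ × 9.8 m/s² × 525 m = 9.878×10^6 Pa = 9.878 MPa
rhyolite: 2425 kg/m³ × 9.8 m/s² × 2820 m = 6.702×10^7 Pa = 67.02 MPa
schist: 2660 kg/m³ × 9.8 m/s² × 2230 m = 5.813×10^7 Pa = 58.13 MPa
peridotite: 3216 kg/m³ × 9.8 m/s² × 35630 m = 1.123×10^9 Pa = 1123 MPa
Total = 9.878 + 67.02 + 58.13 + 1123 = 1258.0 MPa

1260 MPa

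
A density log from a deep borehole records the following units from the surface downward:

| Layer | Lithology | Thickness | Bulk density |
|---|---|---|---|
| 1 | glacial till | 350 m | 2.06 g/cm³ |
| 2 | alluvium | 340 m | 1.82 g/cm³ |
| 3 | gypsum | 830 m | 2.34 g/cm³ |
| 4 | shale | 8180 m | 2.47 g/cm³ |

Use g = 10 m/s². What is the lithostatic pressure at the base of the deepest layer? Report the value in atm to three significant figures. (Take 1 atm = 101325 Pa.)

2320 atm

glacial till: 2060 kg/m³ × 10 m/s² × 350 m = 7.210×10^6 Pa = 71.16 atm
alluvium: 1820 kg/m³ × 10 m/s² × 340 m = 6.188×10^6 Pa = 61.07 atm
gypsum: 2340 kg/m³ × 10 m/s² × 830 m = 1.942×10^7 Pa = 191.7 atm
shale: 2470 kg/m³ × 10 m/s² × 8180 m = 2.020×10^8 Pa = 1994 atm
Total = 71.16 + 61.07 + 191.7 + 1994 = 2317.9 atm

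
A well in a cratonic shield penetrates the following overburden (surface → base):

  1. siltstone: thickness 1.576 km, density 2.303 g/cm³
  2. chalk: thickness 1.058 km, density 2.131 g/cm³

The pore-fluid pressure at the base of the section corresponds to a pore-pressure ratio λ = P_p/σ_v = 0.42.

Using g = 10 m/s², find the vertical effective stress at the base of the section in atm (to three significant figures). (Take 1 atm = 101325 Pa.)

337 atm

Overburden (lithostatic) stress σ_v:
siltstone: 2303 kg/m³ × 10 m/s² × 1576 m = 3.630×10^7 Pa = 36.30 MPa
chalk: 2131 kg/m³ × 10 m/s² × 1058 m = 2.255×10^7 Pa = 22.55 MPa
Total = 36.30 + 22.55 = 58.841 MPa
Pore pressure P_p = λ·σ_v = 0.42 × 58.84 MPa = 24.71 MPa
Effective stress σ' = σ_v − P_p = 58.84 − 24.71 = 34.128 MPa = 336.82 atm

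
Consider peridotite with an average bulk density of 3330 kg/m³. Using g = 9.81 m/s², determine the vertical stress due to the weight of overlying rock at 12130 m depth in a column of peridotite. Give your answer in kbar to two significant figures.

4.0 kbar

peridotite: 3330 kg/m³ × 9.81 m/s² × 12130 m = 3.963×10^8 Pa = 3.963 kbar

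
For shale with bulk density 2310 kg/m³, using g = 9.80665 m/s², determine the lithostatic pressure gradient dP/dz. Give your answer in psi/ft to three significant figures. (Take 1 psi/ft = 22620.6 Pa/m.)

1.00 psi/ft

dP/dz = ρg = 2310 kg/m³ × 9.80665 m/s² = 22653 Pa/m
= 22653 Pa/m × (1 psi/ft / 22621 Pa/m) = 1.0014 psi/ft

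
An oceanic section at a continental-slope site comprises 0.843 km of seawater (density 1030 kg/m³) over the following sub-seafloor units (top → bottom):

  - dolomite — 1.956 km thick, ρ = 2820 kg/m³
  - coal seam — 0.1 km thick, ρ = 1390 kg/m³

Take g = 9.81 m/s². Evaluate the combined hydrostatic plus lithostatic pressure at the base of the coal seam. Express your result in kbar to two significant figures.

seawater: 1030 kg/m³ × 9.81 m/s² × 843 m = 8.518×10^6 Pa = 0.08518 kbar
dolomite: 2820 kg/m³ × 9.81 m/s² × 1956 m = 5.411×10^7 Pa = 0.5411 kbar
coal seam: 1390 kg/m³ × 9.81 m/s² × 100 m = 1.364×10^6 Pa = 0.01364 kbar
Total = 0.08518 + 0.5411 + 0.01364 = 0.63993 kbar

0.64 kbar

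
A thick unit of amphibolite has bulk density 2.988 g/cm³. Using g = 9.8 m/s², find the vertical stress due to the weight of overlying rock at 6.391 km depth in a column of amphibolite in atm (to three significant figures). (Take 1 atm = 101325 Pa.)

amphibolite: 2988 kg/m³ × 9.8 m/s² × 6391 m = 1.871×10^8 Pa = 1847 atm

1850 atm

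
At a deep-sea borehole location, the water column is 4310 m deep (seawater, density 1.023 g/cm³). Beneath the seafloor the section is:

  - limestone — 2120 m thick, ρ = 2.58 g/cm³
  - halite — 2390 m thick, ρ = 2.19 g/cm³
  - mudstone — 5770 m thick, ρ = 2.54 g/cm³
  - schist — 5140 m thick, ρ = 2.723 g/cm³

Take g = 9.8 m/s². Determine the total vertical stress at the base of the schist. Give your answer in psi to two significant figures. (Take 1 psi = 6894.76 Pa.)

62000 psi

seawater: 1023 kg/m³ × 9.8 m/s² × 4310 m = 4.321×10^7 Pa = 6267 psi
limestone: 2580 kg/m³ × 9.8 m/s² × 2120 m = 5.360×10^7 Pa = 7774 psi
halite: 2190 kg/m³ × 9.8 m/s² × 2390 m = 5.129×10^7 Pa = 7440 psi
mudstone: 2540 kg/m³ × 9.8 m/s² × 5770 m = 1.436×10^8 Pa = 20831 psi
schist: 2723 kg/m³ × 9.8 m/s² × 5140 m = 1.372×10^8 Pa = 19894 psi
Total = 6267 + 7774 + 7440 + 20831 + 19894 = 62206 psi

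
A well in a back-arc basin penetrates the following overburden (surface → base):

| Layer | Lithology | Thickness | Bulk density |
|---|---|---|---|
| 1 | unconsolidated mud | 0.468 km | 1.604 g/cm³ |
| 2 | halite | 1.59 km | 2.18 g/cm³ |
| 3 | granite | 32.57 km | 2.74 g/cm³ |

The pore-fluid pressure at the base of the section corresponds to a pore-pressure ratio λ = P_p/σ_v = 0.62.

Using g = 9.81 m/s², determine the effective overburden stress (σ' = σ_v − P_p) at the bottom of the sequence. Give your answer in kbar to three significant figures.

3.48 kbar

Overburden (lithostatic) stress σ_v:
unconsolidated mud: 1604 kg/m³ × 9.81 m/s² × 468 m = 7.364×10^6 Pa = 7.364 MPa
halite: 2180 kg/m³ × 9.81 m/s² × 1590 m = 3.400×10^7 Pa = 34.00 MPa
granite: 2740 kg/m³ × 9.81 m/s² × 32570 m = 8.755×10^8 Pa = 875.5 MPa
Total = 7.364 + 34.00 + 875.5 = 916.83 MPa
Pore pressure P_p = λ·σ_v = 0.62 × 916.8 MPa = 568.4 MPa
Effective stress σ' = σ_v − P_p = 916.8 − 568.4 = 348.40 MPa = 3.4840 kbar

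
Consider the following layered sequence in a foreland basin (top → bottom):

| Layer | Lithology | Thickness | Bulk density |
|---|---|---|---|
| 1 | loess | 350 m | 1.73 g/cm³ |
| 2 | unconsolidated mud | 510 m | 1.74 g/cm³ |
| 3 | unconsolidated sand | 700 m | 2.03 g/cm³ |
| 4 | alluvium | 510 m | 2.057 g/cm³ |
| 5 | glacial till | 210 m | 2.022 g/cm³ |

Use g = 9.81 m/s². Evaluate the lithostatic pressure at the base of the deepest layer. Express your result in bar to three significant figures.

loess: 1730 kg/m³ × 9.81 m/s² × 350 m = 5.940×10^6 Pa = 59.40 bar
unconsolidated mud: 1740 kg/m³ × 9.81 m/s² × 510 m = 8.705×10^6 Pa = 87.05 bar
unconsolidated sand: 2030 kg/m³ × 9.81 m/s² × 700 m = 1.394×10^7 Pa = 139.4 bar
alluvium: 2057 kg/m³ × 9.81 m/s² × 510 m = 1.029×10^7 Pa = 102.9 bar
glacial till: 2022 kg/m³ × 9.81 m/s² × 210 m = 4.166×10^6 Pa = 41.66 bar
Total = 59.40 + 87.05 + 139.4 + 102.9 + 41.66 = 430.42 bar

430 bar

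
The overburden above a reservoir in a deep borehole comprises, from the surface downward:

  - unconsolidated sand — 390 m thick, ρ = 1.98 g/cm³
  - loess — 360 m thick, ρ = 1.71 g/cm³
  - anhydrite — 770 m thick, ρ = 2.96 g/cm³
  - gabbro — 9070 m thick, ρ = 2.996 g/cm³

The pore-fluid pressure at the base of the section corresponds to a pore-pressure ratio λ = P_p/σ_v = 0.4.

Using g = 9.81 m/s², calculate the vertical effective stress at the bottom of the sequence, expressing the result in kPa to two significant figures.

180000 kPa

Overburden (lithostatic) stress σ_v:
unconsolidated sand: 1980 kg/m³ × 9.81 m/s² × 390 m = 7.575×10^6 Pa = 7.575 MPa
loess: 1710 kg/m³ × 9.81 m/s² × 360 m = 6.039×10^6 Pa = 6.039 MPa
anhydrite: 2960 kg/m³ × 9.81 m/s² × 770 m = 2.236×10^7 Pa = 22.36 MPa
gabbro: 2996 kg/m³ × 9.81 m/s² × 9070 m = 2.666×10^8 Pa = 266.6 MPa
Total = 7.575 + 6.039 + 22.36 + 266.6 = 302.55 MPa
Pore pressure P_p = λ·σ_v = 0.4 × 302.5 MPa = 121.0 MPa
Effective stress σ' = σ_v − P_p = 302.5 − 121.0 = 181.53 MPa = 1.8153×10^5 kPa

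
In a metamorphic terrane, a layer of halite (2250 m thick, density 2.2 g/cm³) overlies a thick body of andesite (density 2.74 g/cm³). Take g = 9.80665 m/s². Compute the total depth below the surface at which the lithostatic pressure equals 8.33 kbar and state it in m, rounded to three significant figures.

Pressure at base of upper layers: 2200×9.80665×2250 = 4.854×10^7 Pa = 0.4854 kbar
Remaining pressure to be supplied by andesite: 8.330×10^8 − 4.854×10^7 = 7.845×10^8 Pa
Additional depth in andesite = 7.845×10^8 Pa / (2740 kg/m³ × 9.80665 m/s²) = 29194 m
Total depth = 2250 m + 29194 m = 31444 m

31400 m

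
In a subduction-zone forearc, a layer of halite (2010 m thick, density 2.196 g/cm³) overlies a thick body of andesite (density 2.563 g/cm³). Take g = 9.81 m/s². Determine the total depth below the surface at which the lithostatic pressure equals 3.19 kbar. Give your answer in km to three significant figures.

13.0 km

Pressure at base of upper layers: 2196×9.81×2010 = 4.330×10^7 Pa = 0.4330 kbar
Remaining pressure to be supplied by andesite: 3.190×10^8 − 4.330×10^7 = 2.757×10^8 Pa
Additional depth in andesite = 2.757×10^8 Pa / (2563 kg/m³ × 9.81 m/s²) = 10965 m
Total depth = 2010 m + 10965 m = 12975 m
= 12.975 km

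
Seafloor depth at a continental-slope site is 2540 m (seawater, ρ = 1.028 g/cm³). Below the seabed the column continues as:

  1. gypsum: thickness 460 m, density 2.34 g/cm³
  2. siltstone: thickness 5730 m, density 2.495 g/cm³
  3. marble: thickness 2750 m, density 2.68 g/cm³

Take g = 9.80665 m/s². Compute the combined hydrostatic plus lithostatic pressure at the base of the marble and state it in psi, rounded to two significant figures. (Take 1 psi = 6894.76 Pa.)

seawater: 1028 kg/m³ × 9.80665 m/s² × 2540 m = 2.561×10^7 Pa = 3714 psi
gypsum: 2340 kg/m³ × 9.80665 m/s² × 460 m = 1.056×10^7 Pa = 1531 psi
siltstone: 2495 kg/m³ × 9.80665 m/s² × 5730 m = 1.402×10^8 Pa = 20334 psi
marble: 2680 kg/m³ × 9.80665 m/s² × 2750 m = 7.228×10^7 Pa = 10483 psi
Total = 3714 + 1531 + 20334 + 10483 = 36062 psi

36000 psi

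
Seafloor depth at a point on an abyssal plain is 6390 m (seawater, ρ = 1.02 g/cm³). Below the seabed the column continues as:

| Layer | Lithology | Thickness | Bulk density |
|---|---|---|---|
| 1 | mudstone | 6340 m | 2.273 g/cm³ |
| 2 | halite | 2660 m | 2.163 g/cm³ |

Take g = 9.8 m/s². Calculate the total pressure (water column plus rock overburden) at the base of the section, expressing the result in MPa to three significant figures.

261 MPa

seawater: 1020 kg/m³ × 9.8 m/s² × 6390 m = 6.387×10^7 Pa = 63.87 MPa
mudstone: 2273 kg/m³ × 9.8 m/s² × 6340 m = 1.412×10^8 Pa = 141.2 MPa
halite: 2163 kg/m³ × 9.8 m/s² × 2660 m = 5.639×10^7 Pa = 56.39 MPa
Total = 63.87 + 141.2 + 56.39 = 261.49 MPa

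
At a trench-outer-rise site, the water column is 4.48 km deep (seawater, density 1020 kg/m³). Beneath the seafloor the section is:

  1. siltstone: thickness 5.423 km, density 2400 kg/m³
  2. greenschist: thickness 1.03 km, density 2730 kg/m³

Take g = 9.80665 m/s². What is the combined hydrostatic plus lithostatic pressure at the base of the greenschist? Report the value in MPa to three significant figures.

seawater: 1020 kg/m³ × 9.80665 m/s² × 4480 m = 4.481×10^7 Pa = 44.81 MPa
siltstone: 2400 kg/m³ × 9.80665 m/s² × 5423 m = 1.276×10^8 Pa = 127.6 MPa
greenschist: 2730 kg/m³ × 9.80665 m/s² × 1030 m = 2.758×10^7 Pa = 27.58 MPa
Total = 44.81 + 127.6 + 27.58 = 200.02 MPa

200 MPa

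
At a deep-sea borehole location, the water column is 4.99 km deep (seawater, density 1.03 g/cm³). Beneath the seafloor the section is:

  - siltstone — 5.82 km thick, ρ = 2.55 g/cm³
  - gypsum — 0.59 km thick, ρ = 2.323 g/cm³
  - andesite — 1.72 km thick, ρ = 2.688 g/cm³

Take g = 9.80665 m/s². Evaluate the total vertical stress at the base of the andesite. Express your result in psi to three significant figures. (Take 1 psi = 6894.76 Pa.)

36900 psi

seawater: 1030 kg/m³ × 9.80665 m/s² × 4990 m = 5.040×10^7 Pa = 7310 psi
siltstone: 2550 kg/m³ × 9.80665 m/s² × 5820 m = 1.455×10^8 Pa = 21109 psi
gypsum: 2323 kg/m³ × 9.80665 m/s² × 590 m = 1.344×10^7 Pa = 1949 psi
andesite: 2688 kg/m³ × 9.80665 m/s² × 1720 m = 4.534×10^7 Pa = 6576 psi
Total = 7310 + 21109 + 1949 + 6576 = 36945 psi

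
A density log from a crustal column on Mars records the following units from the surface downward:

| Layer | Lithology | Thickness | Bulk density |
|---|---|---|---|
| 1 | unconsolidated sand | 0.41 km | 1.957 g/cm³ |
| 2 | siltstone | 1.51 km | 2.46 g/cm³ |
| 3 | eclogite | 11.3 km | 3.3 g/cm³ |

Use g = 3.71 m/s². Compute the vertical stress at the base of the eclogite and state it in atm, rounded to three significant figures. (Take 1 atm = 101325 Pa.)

1530 atm

unconsolidated sand: 1957 kg/m³ × 3.71 m/s² × 410 m = 2.977×10^6 Pa = 29.38 atm
siltstone: 2460 kg/m³ × 3.71 m/s² × 1510 m = 1.378×10^7 Pa = 136.0 atm
eclogite: 3300 kg/m³ × 3.71 m/s² × 11300 m = 1.383×10^8 Pa = 1365 atm
Total = 29.38 + 136.0 + 1365 = 1530.8 atm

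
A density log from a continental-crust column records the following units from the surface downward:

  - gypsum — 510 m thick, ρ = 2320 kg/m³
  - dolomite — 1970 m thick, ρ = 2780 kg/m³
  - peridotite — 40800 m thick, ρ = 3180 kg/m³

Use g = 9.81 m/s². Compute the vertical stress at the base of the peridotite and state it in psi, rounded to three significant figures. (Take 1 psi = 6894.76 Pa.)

gypsum: 2320 kg/m³ × 9.81 m/s² × 510 m = 1.161×10^7 Pa = 1683 psi
dolomite: 2780 kg/m³ × 9.81 m/s² × 1970 m = 5.373×10^7 Pa = 7792 psi
peridotite: 3180 kg/m³ × 9.81 m/s² × 40800 m = 1.273×10^9 Pa = 1.846×10^5 psi
Total = 1683 + 7792 + 1.846×10^5 = 1.9408×10^5 psi

194000 psi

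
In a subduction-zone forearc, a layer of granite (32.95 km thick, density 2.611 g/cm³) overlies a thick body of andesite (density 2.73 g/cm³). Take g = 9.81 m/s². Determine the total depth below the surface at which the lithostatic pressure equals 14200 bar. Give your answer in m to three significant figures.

54500 m

Pressure at base of upper layers: 2611×9.81×32950 = 8.440×10^8 Pa = 8440 bar
Remaining pressure to be supplied by andesite: 1.420×10^9 − 8.440×10^8 = 5.760×10^8 Pa
Additional depth in andesite = 5.760×10^8 Pa / (2730 kg/m³ × 9.81 m/s²) = 21508 m
Total depth = 32950 m + 21508 m = 54458 m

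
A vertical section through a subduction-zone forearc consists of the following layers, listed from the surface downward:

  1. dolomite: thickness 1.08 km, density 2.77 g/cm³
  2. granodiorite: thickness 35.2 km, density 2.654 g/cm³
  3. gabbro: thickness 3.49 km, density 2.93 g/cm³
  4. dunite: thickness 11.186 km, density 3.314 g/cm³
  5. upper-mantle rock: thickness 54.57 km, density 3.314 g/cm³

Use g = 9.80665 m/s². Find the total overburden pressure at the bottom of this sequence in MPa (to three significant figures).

3180 MPa

dolomite: 2770 kg/m³ × 9.80665 m/s² × 1080 m = 2.934×10^7 Pa = 29.34 MPa
granodiorite: 2654 kg/m³ × 9.80665 m/s² × 35200 m = 9.161×10^8 Pa = 916.1 MPa
gabbro: 2930 kg/m³ × 9.80665 m/s² × 3490 m = 1.003×10^8 Pa = 100.3 MPa
dunite: 3314 kg/m³ × 9.80665 m/s² × 11186 m = 3.635×10^8 Pa = 363.5 MPa
upper-mantle rock: 3314 kg/m³ × 9.80665 m/s² × 54570 m = 1.773×10^9 Pa = 1773 MPa
Total = 29.34 + 916.1 + 100.3 + 363.5 + 1773 = 3182.8 MPa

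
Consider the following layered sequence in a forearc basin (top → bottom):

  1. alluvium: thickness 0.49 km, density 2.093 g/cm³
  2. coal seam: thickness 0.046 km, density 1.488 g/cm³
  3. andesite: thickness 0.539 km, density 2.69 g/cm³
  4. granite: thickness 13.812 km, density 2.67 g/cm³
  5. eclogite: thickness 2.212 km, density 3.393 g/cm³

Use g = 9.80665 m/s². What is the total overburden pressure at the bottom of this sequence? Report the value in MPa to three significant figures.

460 MPa

alluvium: 2093 kg/m³ × 9.80665 m/s² × 490 m = 1.006×10^7 Pa = 10.06 MPa
coal seam: 1488 kg/m³ × 9.80665 m/s² × 46 m = 6.712×10^5 Pa = 0.6712 MPa
andesite: 2690 kg/m³ × 9.80665 m/s² × 539 m = 1.422×10^7 Pa = 14.22 MPa
granite: 2670 kg/m³ × 9.80665 m/s² × 13812 m = 3.617×10^8 Pa = 361.7 MPa
eclogite: 3393 kg/m³ × 9.80665 m/s² × 2212 m = 7.360×10^7 Pa = 73.60 MPa
Total = 10.06 + 0.6712 + 14.22 + 361.7 + 73.60 = 460.20 MPa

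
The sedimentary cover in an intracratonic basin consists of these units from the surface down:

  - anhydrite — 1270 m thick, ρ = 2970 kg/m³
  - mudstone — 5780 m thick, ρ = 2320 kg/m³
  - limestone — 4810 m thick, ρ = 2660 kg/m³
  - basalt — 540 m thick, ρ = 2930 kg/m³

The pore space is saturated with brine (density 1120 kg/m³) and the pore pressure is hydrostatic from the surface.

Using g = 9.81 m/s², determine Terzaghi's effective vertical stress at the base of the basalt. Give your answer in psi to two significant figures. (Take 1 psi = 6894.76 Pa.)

25000 psi

Overburden (lithostatic) stress σ_v:
anhydrite: 2970 kg/m³ × 9.81 m/s² × 1270 m = 3.700×10^7 Pa = 37.00 MPa
mudstone: 2320 kg/m³ × 9.81 m/s² × 5780 m = 1.315×10^8 Pa = 131.5 MPa
limestone: 2660 kg/m³ × 9.81 m/s² × 4810 m = 1.255×10^8 Pa = 125.5 MPa
basalt: 2930 kg/m³ × 9.81 m/s² × 540 m = 1.552×10^7 Pa = 15.52 MPa
Total = 37.00 + 131.5 + 125.5 + 15.52 = 309.59 MPa
Pore pressure P_p = 1120 kg/m³ × 9.81 m/s² × 12400 m = 1.362×10^8 Pa = 136.2 MPa
Effective stress σ' = σ_v − P_p = 309.6 − 136.2 = 173.35 MPa = 25142 psi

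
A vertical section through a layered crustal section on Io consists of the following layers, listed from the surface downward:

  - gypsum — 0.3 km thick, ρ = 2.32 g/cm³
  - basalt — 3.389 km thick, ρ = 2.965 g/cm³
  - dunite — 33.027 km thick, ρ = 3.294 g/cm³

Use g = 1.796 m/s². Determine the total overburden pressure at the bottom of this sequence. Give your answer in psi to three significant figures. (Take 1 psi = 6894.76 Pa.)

31100 psi

gypsum: 2320 kg/m³ × 1.796 m/s² × 300 m = 1.250×10^6 Pa = 181.3 psi
basalt: 2965 kg/m³ × 1.796 m/s² × 3389 m = 1.805×10^7 Pa = 2617 psi
dunite: 3294 kg/m³ × 1.796 m/s² × 33027 m = 1.954×10^8 Pa = 28339 psi
Total = 181.3 + 2617 + 28339 = 31137 psi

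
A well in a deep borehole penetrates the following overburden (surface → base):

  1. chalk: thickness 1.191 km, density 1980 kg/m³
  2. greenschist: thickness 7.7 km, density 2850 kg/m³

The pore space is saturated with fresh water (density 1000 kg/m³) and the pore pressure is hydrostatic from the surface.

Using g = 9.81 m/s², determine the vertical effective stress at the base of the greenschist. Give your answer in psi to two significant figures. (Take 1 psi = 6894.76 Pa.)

Overburden (lithostatic) stress σ_v:
chalk: 1980 kg/m³ × 9.81 m/s² × 1191 m = 2.313×10^7 Pa = 23.13 MPa
greenschist: 2850 kg/m³ × 9.81 m/s² × 7700 m = 2.153×10^8 Pa = 215.3 MPa
Total = 23.13 + 215.3 = 238.41 MPa
Pore pressure P_p = 1000 kg/m³ × 9.81 m/s² × 8891 m = 8.722×10^7 Pa = 87.22 MPa
Effective stress σ' = σ_v − P_p = 238.4 − 87.22 = 151.19 MPa = 21929 psi

22000 psi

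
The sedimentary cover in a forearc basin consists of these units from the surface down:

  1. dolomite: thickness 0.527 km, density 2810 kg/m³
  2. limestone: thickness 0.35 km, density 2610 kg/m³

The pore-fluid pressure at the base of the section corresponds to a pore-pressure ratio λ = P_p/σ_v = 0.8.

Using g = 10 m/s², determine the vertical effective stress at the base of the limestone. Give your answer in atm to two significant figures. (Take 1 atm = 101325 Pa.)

47 atm

Overburden (lithostatic) stress σ_v:
dolomite: 2810 kg/m³ × 10 m/s² × 527 m = 1.481×10^7 Pa = 14.81 MPa
limestone: 2610 kg/m³ × 10 m/s² × 350 m = 9.135×10^6 Pa = 9.135 MPa
Total = 14.81 + 9.135 = 23.944 MPa
Pore pressure P_p = λ·σ_v = 0.8 × 23.94 MPa = 19.15 MPa
Effective stress σ' = σ_v − P_p = 23.94 − 19.15 = 4.7887 MPa = 47.261 atm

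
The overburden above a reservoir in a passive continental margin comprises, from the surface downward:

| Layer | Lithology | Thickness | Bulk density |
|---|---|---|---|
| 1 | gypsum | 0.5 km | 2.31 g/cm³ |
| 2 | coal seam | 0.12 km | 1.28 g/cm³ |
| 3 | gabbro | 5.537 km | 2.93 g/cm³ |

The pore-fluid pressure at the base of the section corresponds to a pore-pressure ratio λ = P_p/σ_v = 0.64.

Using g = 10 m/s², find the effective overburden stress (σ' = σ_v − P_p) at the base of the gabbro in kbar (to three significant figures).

Overburden (lithostatic) stress σ_v:
gypsum: 2310 kg/m³ × 10 m/s² × 500 m = 1.155×10^7 Pa = 11.55 MPa
coal seam: 1280 kg/m³ × 10 m/s² × 120 m = 1.536×10^6 Pa = 1.536 MPa
gabbro: 2930 kg/m³ × 10 m/s² × 5537 m = 1.622×10^8 Pa = 162.2 MPa
Total = 11.55 + 1.536 + 162.2 = 175.32 MPa
Pore pressure P_p = λ·σ_v = 0.64 × 175.3 MPa = 112.2 MPa
Effective stress σ' = σ_v − P_p = 175.3 − 112.2 = 63.115 MPa = 0.63115 kbar

0.631 kbar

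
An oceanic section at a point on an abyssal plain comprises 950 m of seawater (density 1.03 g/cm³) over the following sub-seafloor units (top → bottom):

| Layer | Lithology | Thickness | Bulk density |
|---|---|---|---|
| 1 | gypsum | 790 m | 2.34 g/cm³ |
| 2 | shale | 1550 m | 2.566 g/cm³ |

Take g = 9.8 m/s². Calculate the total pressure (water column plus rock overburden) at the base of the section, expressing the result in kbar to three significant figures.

0.667 kbar

seawater: 1030 kg/m³ × 9.8 m/s² × 950 m = 9.589×10^6 Pa = 0.09589 kbar
gypsum: 2340 kg/m³ × 9.8 m/s² × 790 m = 1.812×10^7 Pa = 0.1812 kbar
shale: 2566 kg/m³ × 9.8 m/s² × 1550 m = 3.898×10^7 Pa = 0.3898 kbar
Total = 0.09589 + 0.1812 + 0.3898 = 0.66683 kbar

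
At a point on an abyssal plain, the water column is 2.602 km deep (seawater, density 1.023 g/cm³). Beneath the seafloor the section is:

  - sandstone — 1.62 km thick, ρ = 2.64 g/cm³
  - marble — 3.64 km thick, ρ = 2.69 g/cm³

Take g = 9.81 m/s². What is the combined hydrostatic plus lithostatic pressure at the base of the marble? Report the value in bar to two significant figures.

1600 bar

seawater: 1023 kg/m³ × 9.81 m/s² × 2602 m = 2.611×10^7 Pa = 261.1 bar
sandstone: 2640 kg/m³ × 9.81 m/s² × 1620 m = 4.196×10^7 Pa = 419.6 bar
marble: 2690 kg/m³ × 9.81 m/s² × 3640 m = 9.606×10^7 Pa = 960.6 bar
Total = 261.1 + 419.6 + 960.6 = 1641.2 bar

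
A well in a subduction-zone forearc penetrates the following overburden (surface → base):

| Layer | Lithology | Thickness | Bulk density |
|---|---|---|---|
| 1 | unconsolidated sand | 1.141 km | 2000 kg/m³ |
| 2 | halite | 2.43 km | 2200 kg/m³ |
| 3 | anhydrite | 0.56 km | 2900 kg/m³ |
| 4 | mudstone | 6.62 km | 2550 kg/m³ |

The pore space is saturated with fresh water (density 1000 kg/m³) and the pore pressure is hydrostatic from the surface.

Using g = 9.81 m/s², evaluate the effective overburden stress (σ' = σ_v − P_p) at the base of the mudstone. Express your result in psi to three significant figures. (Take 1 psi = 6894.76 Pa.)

Overburden (lithostatic) stress σ_v:
unconsolidated sand: 2000 kg/m³ × 9.81 m/s² × 1141 m = 2.239×10^7 Pa = 22.39 MPa
halite: 2200 kg/m³ × 9.81 m/s² × 2430 m = 5.244×10^7 Pa = 52.44 MPa
anhydrite: 2900 kg/m³ × 9.81 m/s² × 560 m = 1.593×10^7 Pa = 15.93 MPa
mudstone: 2550 kg/m³ × 9.81 m/s² × 6620 m = 1.656×10^8 Pa = 165.6 MPa
Total = 22.39 + 52.44 + 15.93 + 165.6 = 256.36 MPa
Pore pressure P_p = 1000 kg/m³ × 9.81 m/s² × 10751 m = 1.055×10^8 Pa = 105.5 MPa
Effective stress σ' = σ_v − P_p = 256.4 − 105.5 = 150.90 MPa = 21886 psi

21900 psi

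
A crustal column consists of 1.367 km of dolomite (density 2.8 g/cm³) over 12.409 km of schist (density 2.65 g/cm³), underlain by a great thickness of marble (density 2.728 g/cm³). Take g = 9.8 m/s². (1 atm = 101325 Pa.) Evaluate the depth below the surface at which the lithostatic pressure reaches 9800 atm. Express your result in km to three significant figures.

Pressure at base of upper layers: 2800×9.8×1367 + 2650×9.8×12409 = 3.598×10^8 Pa = 3551 atm
Remaining pressure to be supplied by marble: 9.930×10^8 − 3.598×10^8 = 6.332×10^8 Pa
Additional depth in marble = 6.332×10^8 Pa / (2728 kg/m³ × 9.8 m/s²) = 23685 m
Total depth = 13776 m + 23685 m = 37461 m
= 37.461 km

37.5 km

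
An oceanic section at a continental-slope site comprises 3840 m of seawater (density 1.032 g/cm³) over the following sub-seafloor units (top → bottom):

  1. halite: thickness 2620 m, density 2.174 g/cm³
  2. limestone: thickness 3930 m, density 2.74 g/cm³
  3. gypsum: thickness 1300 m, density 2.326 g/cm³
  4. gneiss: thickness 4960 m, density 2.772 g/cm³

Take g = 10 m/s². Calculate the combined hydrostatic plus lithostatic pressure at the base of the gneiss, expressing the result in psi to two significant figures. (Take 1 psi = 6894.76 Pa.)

seawater: 1032 kg/m³ × 10 m/s² × 3840 m = 3.963×10^7 Pa = 5748 psi
halite: 2174 kg/m³ × 10 m/s² × 2620 m = 5.696×10^7 Pa = 8261 psi
limestone: 2740 kg/m³ × 10 m/s² × 3930 m = 1.077×10^8 Pa = 15618 psi
gypsum: 2326 kg/m³ × 10 m/s² × 1300 m = 3.024×10^7 Pa = 4386 psi
gneiss: 2772 kg/m³ × 10 m/s² × 4960 m = 1.375×10^8 Pa = 19941 psi
Total = 5748 + 8261 + 15618 + 4386 + 19941 = 53954 psi

54000 psi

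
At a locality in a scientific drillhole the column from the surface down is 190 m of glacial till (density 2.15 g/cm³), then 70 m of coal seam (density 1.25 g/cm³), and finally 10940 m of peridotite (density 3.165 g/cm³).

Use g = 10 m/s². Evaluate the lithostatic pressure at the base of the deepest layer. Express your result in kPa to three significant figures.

glacial till: 2150 kg/m³ × 10 m/s² × 190 m = 4.085×10^6 Pa = 4085 kPa
coal seam: 1250 kg/m³ × 10 m/s² × 70 m = 8.750×10^5 Pa = 875.0 kPa
peridotite: 3165 kg/m³ × 10 m/s² × 10940 m = 3.463×10^8 Pa = 3.463×10^5 kPa
Total = 4085 + 875.0 + 3.463×10^5 = 3.5121×10^5 kPa

351000 kPa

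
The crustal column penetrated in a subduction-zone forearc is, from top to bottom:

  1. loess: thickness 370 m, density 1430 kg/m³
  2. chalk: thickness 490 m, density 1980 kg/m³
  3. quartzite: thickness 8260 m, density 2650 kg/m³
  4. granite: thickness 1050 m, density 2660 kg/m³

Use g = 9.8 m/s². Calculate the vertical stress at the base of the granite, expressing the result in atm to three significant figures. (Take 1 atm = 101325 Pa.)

2530 atm

loess: 1430 kg/m³ × 9.8 m/s² × 370 m = 5.185×10^6 Pa = 51.17 atm
chalk: 1980 kg/m³ × 9.8 m/s² × 490 m = 9.508×10^6 Pa = 93.84 atm
quartzite: 2650 kg/m³ × 9.8 m/s² × 8260 m = 2.145×10^8 Pa = 2117 atm
granite: 2660 kg/m³ × 9.8 m/s² × 1050 m = 2.737×10^7 Pa = 270.1 atm
Total = 51.17 + 93.84 + 2117 + 270.1 = 2532.2 atm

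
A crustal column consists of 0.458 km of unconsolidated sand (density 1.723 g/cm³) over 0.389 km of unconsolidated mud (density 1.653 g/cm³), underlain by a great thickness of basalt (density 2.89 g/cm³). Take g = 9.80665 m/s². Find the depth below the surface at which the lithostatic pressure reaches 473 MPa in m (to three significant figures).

17000 m

Pressure at base of upper layers: 1723×9.80665×458 + 1653×9.80665×389 = 1.404×10^7 Pa = 14.04 MPa
Remaining pressure to be supplied by basalt: 4.730×10^8 − 1.404×10^7 = 4.590×10^8 Pa
Additional depth in basalt = 4.590×10^8 Pa / (2890 kg/m³ × 9.80665 m/s²) = 16194 m
Total depth = 847 m + 16194 m = 17041 m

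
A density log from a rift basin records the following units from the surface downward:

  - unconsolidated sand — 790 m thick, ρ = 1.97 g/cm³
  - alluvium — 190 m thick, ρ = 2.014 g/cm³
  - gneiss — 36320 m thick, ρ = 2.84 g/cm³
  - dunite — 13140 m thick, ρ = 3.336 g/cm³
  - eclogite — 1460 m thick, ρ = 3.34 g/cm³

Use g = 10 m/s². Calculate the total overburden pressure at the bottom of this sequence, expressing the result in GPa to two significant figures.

unconsolidated sand: 1970 kg/m³ × 10 m/s² × 790 m = 1.556×10^7 Pa = 0.01556 GPa
alluvium: 2014 kg/m³ × 10 m/s² × 190 m = 3.827×10^6 Pa = 3.827×10^-3 GPa
gneiss: 2840 kg/m³ × 10 m/s² × 36320 m = 1.031×10^9 Pa = 1.031 GPa
dunite: 3336 kg/m³ × 10 m/s² × 13140 m = 4.384×10^8 Pa = 0.4384 GPa
eclogite: 3340 kg/m³ × 10 m/s² × 1460 m = 4.876×10^7 Pa = 0.04876 GPa
Total = 0.01556 + 3.827×10^-3 + 1.031 + 0.4384 + 0.04876 = 1.5380 GPa

1.5 GPa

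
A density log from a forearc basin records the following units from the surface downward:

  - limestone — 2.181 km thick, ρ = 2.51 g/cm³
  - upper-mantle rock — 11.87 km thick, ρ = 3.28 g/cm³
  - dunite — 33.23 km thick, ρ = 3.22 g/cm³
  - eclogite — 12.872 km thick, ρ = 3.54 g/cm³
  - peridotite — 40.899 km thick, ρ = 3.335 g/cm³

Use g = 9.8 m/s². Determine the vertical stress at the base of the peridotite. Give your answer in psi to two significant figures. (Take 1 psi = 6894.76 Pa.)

470000 psi

limestone: 2510 kg/m³ × 9.8 m/s² × 2181 m = 5.365×10^7 Pa = 7781 psi
upper-mantle rock: 3280 kg/m³ × 9.8 m/s² × 11870 m = 3.815×10^8 Pa = 55339 psi
dunite: 3220 kg/m³ × 9.8 m/s² × 33230 m = 1.049×10^9 Pa = 1.521×10^5 psi
eclogite: 3540 kg/m³ × 9.8 m/s² × 12872 m = 4.466×10^8 Pa = 64767 psi
peridotite: 3335 kg/m³ × 9.8 m/s² × 40899 m = 1.337×10^9 Pa = 1.939×10^5 psi
Total = 7781 + 55339 + 1.521×10^5 + 64767 + 1.939×10^5 = 4.7385×10^5 psi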